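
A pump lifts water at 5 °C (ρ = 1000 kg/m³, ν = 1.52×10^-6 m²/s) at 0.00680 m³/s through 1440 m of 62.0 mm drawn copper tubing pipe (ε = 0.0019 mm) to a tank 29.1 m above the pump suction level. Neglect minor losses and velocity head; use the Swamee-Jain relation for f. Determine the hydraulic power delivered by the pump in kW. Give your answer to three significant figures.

V = 4Q/(πD²) = 2.252 m/s; Re = 9.19×10^4; ε/D = 3.06×10^-5; f = 0.01836
h_f = f(L/D)V²/2g = 110.3 m
Total head H = z + h_f = 29.1 + 110.3 = 139.4 m
P_hyd = ρgQH = 1000·9.81·0.00680·139.4 = 9.297 kW

P_hyd ≈ 9.30 kW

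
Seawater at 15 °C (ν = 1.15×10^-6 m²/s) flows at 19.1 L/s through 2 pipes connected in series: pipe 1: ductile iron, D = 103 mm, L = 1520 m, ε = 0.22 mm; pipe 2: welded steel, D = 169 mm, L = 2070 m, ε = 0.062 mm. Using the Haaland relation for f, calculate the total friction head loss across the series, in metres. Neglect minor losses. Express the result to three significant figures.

H ≈ 106 m

Pipe 1: V = 2.292 m/s, Re = 2.05×10^5, ε/D = 0.00214, f = 0.02462, h_1 = f(L/D)V²/2g = 97.29 m
Pipe 2: V = 0.8515 m/s, Re = 1.25×10^5, ε/D = 3.67×10^-4, f = 0.01891, h_2 = f(L/D)V²/2g = 8.557 m
Series → Q common, losses add: H = Σh = 105.8 m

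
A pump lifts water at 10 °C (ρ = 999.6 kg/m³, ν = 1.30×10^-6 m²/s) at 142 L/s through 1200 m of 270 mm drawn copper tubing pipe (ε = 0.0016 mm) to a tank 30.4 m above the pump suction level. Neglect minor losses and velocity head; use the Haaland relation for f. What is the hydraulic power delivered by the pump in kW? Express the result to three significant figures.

P_hyd ≈ 67.7 kW

V = 4Q/(πD²) = 2.480 m/s; Re = 5.15×10^5; ε/D = 5.93×10^-6; f = 0.01306
h_f = f(L/D)V²/2g = 18.20 m
Total head H = z + h_f = 30.4 + 18.20 = 48.60 m
P_hyd = ρgQH = 999.6·9.81·0.142·48.60 = 67.67 kW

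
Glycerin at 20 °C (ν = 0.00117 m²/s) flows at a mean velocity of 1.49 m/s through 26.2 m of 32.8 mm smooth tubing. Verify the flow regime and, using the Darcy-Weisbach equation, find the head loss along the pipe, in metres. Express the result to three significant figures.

Re = VD/ν = 1.49·0.03280/0.00117 = 41.8 → laminar (Re < 2300)
f = 64/Re = 1.532
h_f = f(L/D)V²/(2g) = 1.532·(26.2/0.03280)·1.49²/(2·9.81) = 138.5 m

h_f ≈ 138 m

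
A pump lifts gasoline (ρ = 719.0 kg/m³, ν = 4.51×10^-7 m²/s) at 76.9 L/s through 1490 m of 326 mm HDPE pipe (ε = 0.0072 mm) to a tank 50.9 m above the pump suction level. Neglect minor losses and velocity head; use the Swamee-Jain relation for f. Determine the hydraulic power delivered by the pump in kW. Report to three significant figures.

V = 4Q/(πD²) = 0.9213 m/s; Re = 6.66×10^5; ε/D = 2.21×10^-5; f = 0.01286
h_f = f(L/D)V²/2g = 2.542 m
Total head H = z + h_f = 50.9 + 2.542 = 53.44 m
P_hyd = ρgQH = 719.0·9.81·0.0769·53.44 = 28.99 kW

P_hyd ≈ 29.0 kW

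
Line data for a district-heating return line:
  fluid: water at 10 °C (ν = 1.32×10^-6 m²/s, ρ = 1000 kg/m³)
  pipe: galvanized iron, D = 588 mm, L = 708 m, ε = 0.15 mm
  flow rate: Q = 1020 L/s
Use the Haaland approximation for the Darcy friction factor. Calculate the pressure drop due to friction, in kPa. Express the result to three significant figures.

V = 4Q/(πD²) = 4·1.02/(π·0.588²) = 3.756 m/s
Re = VD/ν = 3.756·0.588/1.32×10^-6 = 1.67×10^6 → turbulent
ε/D = 0.15/588 = 2.55×10^-4
Haaland: f = 0.01491
h_f = f(L/D)V²/(2g) = 0.01491·(708/0.588)·3.756²/(2·9.81) = 12.91 m
Δp = ρg·h_f = 1000·9.81·12.91 = 126.6 kPa

Δp ≈ 127 kPa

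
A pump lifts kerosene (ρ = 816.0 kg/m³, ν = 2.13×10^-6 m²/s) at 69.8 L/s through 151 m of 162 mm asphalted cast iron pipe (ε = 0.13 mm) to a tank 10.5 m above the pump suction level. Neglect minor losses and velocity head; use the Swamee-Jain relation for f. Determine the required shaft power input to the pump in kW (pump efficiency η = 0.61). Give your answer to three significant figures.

V = 4Q/(πD²) = 3.386 m/s; Re = 2.58×10^5; ε/D = 8.02×10^-4; f = 0.02005
h_f = f(L/D)V²/2g = 10.92 m
Total head H = z + h_f = 10.5 + 10.92 = 21.42 m
P_hyd = ρgQH = 816.0·9.81·0.0698·21.42 = 11.97 kW
P_shaft = P_hyd/η = 11.97/0.61 = 19.62 kW

P_shaft ≈ 19.6 kW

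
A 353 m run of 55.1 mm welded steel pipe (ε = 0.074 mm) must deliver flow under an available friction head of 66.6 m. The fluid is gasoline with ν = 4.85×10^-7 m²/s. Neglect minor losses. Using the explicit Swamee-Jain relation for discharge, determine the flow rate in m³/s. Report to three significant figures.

Q ≈ 0.00729 m³/s

Swamee-Jain (Type II): Q = -0.965·√(gD⁵h_f/L)·ln[ε/(3.7D) + √(3.17ν²L/(gD³h_f))]
√(gD⁵h_f/L) = √(9.81·0.0551⁵·66.6/353) = 9.695×10^-4
ε/(3.7D) = 3.63×10^-4; √(3.17ν²L/(gD³h_f)) = 4.91×10^-5
Q = -0.965·9.695×10^-4·ln(4.121×10^-4) = 0.007292 m³/s
Check: V = 3.06 m/s, Re = 3.47×10^5, f = 0.02195, h_f = 67.0 m ≈ 66.6 m ✓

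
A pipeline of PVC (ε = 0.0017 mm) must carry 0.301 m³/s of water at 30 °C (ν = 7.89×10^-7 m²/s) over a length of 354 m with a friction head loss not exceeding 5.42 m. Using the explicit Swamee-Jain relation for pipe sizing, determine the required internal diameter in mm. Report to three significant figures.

D ≈ 356 mm

Swamee-Jain (Type III): D = 0.66·[ε^1.25·(LQ²/(gh_f))^4.75 + ν·Q^9.4·(L/(gh_f))^5.2]^0.04
LQ²/(gh_f) = 0.6032; L/(gh_f) = 6.658
Term 1 = ε^1.25·(…)^4.75 = 5.56×10^-9; Term 2 = ν·Q^9.4·(…)^5.2 = 1.89×10^-7
D = 0.66·(5.56×10^-9 + 1.89×10^-7)^0.04 = 0.3557 m = 356 mm
Check: V = 3.03 m/s, Re = 1.37×10^6, f = 0.01117, h_f = 5.19 m ≈ 5.42 m ✓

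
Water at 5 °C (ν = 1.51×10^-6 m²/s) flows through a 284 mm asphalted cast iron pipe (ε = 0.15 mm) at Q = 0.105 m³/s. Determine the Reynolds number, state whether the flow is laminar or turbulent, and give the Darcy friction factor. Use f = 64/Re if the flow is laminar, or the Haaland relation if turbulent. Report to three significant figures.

V = 4Q/(πD²) = 1.658 m/s
Re = VD/ν = 1.658·0.284/1.51×10^-6 = 3.12×10^5
Re > 4000 → turbulent; ε/D = 5.28×10^-4
Haaland: f = 0.01819

Re ≈ 3.12×10^5; turbulent; f ≈ 0.0182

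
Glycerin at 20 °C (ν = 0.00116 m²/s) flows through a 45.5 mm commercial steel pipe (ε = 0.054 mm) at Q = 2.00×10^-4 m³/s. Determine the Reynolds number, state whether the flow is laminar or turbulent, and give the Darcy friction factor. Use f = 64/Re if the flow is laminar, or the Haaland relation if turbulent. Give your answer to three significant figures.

Re ≈ 4.82; laminar; f = 64/Re ≈ 13.3

V = 4Q/(πD²) = 0.1230 m/s
Re = VD/ν = 0.1230·0.0455/0.00116 = 4.82
Re < 2300 → laminar → f = 64/Re = 13.27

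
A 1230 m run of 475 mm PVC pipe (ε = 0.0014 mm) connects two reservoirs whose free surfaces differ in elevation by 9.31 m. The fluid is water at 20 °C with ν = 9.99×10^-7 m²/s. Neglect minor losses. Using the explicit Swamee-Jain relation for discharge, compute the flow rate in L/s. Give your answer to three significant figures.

Q ≈ 441 L/s

Swamee-Jain (Type II): Q = -0.965·√(gD⁵h_f/L)·ln[ε/(3.7D) + √(3.17ν²L/(gD³h_f))]
√(gD⁵h_f/L) = √(9.81·0.475⁵·9.31/1230) = 0.04237
ε/(3.7D) = 7.97×10^-7; √(3.17ν²L/(gD³h_f)) = 1.99×10^-5
Q = -0.965·0.04237·ln(2.074×10^-5) = 0.4409 m³/s
Check: V = 2.49 m/s, Re = 1.18×10^6, f = 0.01137, h_f = 9.29 m ≈ 9.31 m ✓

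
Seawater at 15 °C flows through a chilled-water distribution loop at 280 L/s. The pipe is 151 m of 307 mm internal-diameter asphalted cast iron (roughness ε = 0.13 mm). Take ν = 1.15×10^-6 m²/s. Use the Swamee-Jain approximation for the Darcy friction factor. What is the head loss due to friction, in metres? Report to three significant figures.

h_f ≈ 6.01 m

V = 4Q/(πD²) = 4·0.280/(π·0.307²) = 3.783 m/s
Re = VD/ν = 3.783·0.307/1.15×10^-6 = 1.01×10^6 → turbulent
ε/D = 0.13/307 = 4.23×10^-4
Swamee-Jain: f = 0.01675
h_f = f(L/D)V²/(2g) = 0.01675·(151/0.307)·3.783²/(2·9.81) = 6.009 m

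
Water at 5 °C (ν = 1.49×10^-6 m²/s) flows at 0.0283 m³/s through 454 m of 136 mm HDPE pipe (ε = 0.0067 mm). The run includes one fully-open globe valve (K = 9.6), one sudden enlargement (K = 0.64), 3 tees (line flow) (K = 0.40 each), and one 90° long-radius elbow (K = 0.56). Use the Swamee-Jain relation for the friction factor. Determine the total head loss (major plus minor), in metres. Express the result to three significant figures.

H_L ≈ 12.9 m

V = 4Q/(πD²) = 1.948 m/s; V²/2g = 0.1934 m
Re = 1.78×10^5, ε/D = 4.93×10^-5 → f = 0.01631 (Swamee-Jain)
Major: h_f = f(L/D)·V²/2g = 0.01631·3338·0.1934 = 10.53 m
Minor: ΣK = 12.0; h_m = ΣK·V²/2g = 2.321 m
Total H_L = 10.53 + 2.321 = 12.85 m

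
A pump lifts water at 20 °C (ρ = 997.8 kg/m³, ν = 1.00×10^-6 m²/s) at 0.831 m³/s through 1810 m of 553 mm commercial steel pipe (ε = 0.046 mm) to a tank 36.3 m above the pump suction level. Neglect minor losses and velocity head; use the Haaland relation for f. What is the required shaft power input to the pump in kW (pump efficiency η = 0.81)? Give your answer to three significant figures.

P_shaft ≈ 614 kW

V = 4Q/(πD²) = 3.460 m/s; Re = 1.91×10^6; ε/D = 8.32×10^-5; f = 0.01246
h_f = f(L/D)V²/2g = 24.88 m
Total head H = z + h_f = 36.3 + 24.88 = 61.18 m
P_hyd = ρgQH = 997.8·9.81·0.831·61.18 = 497.6 kW
P_shaft = P_hyd/η = 497.6/0.81 = 614.4 kW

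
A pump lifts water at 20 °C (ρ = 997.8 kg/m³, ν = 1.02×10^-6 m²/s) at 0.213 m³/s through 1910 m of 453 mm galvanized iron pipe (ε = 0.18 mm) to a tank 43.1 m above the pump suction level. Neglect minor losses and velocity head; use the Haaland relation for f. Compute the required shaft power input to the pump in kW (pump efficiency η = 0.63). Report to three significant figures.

V = 4Q/(πD²) = 1.322 m/s; Re = 5.87×10^5; ε/D = 3.97×10^-4; f = 0.01675
h_f = f(L/D)V²/2g = 6.289 m
Total head H = z + h_f = 43.1 + 6.289 = 49.39 m
P_hyd = ρgQH = 997.8·9.81·0.213·49.39 = 103.0 kW
P_shaft = P_hyd/η = 103.0/0.63 = 163.4 kW

P_shaft ≈ 163 kW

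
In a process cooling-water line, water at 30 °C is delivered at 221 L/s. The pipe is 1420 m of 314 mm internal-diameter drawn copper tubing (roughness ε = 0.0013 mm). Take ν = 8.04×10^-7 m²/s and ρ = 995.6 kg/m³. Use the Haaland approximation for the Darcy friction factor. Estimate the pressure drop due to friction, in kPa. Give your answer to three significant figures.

V = 4Q/(πD²) = 4·0.221/(π·0.314²) = 2.854 m/s
Re = VD/ν = 2.854·0.314/8.04×10^-7 = 1.11×10^6 → turbulent
ε/D = 0.0013/314 = 4.14×10^-6
Haaland: f = 0.01145
h_f = f(L/D)V²/(2g) = 0.01145·(1420/0.314)·2.854²/(2·9.81) = 21.50 m
Δp = ρg·h_f = 995.6·9.81·21.50 = 210.0 kPa

Δp ≈ 210 kPa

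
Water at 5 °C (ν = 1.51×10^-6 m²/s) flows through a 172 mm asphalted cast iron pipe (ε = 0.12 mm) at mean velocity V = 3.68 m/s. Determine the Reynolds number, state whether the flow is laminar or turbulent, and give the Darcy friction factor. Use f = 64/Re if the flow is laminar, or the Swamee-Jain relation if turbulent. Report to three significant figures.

Re = VD/ν = 3.680·0.172/1.51×10^-6 = 4.19×10^5
Re > 4000 → turbulent; ε/D = 6.98×10^-4
Swamee-Jain: f = 0.01905

Re ≈ 4.19×10^5; turbulent; f ≈ 0.0191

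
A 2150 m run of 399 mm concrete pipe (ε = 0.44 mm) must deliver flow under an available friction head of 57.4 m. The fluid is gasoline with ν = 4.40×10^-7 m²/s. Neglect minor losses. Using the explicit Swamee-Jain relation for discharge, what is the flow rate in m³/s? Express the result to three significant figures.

Q ≈ 0.402 m³/s

Swamee-Jain (Type II): Q = -0.965·√(gD⁵h_f/L)·ln[ε/(3.7D) + √(3.17ν²L/(gD³h_f))]
√(gD⁵h_f/L) = √(9.81·0.399⁵·57.4/2150) = 0.05146
ε/(3.7D) = 2.98×10^-4; √(3.17ν²L/(gD³h_f)) = 6.07×10^-6
Q = -0.965·0.05146·ln(3.041×10^-4) = 0.4022 m³/s
Check: V = 3.22 m/s, Re = 2.92×10^6, f = 0.02026, h_f = 57.6 m ≈ 57.4 m ✓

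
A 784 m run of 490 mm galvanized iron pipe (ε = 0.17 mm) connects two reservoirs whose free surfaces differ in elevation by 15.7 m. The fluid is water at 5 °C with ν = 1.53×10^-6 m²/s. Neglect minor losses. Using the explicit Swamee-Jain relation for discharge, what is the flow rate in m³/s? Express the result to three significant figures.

Q ≈ 0.654 m³/s

Swamee-Jain (Type II): Q = -0.965·√(gD⁵h_f/L)·ln[ε/(3.7D) + √(3.17ν²L/(gD³h_f))]
√(gD⁵h_f/L) = √(9.81·0.490⁵·15.7/784) = 0.07449
ε/(3.7D) = 9.38×10^-5; √(3.17ν²L/(gD³h_f)) = 1.79×10^-5
Q = -0.965·0.07449·ln(1.117×10^-4) = 0.6541 m³/s
Check: V = 3.47 m/s, Re = 1.11×10^6, f = 0.01610, h_f = 15.8 m ≈ 15.7 m ✓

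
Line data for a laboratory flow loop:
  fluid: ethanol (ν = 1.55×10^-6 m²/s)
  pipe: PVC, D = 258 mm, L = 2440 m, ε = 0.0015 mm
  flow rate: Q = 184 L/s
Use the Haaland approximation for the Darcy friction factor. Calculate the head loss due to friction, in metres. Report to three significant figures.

V = 4Q/(πD²) = 4·0.184/(π·0.258²) = 3.520 m/s
Re = VD/ν = 3.520·0.258/1.55×10^-6 = 5.86×10^5 → turbulent
ε/D = 0.0015/258 = 5.81×10^-6
Haaland: f = 0.01277
h_f = f(L/D)V²/(2g) = 0.01277·(2440/0.258)·3.520²/(2·9.81) = 76.26 m

h_f ≈ 76.3 m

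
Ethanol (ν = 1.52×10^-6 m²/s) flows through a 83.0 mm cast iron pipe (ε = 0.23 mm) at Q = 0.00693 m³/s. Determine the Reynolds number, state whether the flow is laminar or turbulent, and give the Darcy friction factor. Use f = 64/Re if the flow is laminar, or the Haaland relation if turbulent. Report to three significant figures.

Re ≈ 6.99×10^4; turbulent; f ≈ 0.0274

V = 4Q/(πD²) = 1.281 m/s
Re = VD/ν = 1.281·0.0830/1.52×10^-6 = 6.99×10^4
Re > 4000 → turbulent; ε/D = 0.00277
Haaland: f = 0.02736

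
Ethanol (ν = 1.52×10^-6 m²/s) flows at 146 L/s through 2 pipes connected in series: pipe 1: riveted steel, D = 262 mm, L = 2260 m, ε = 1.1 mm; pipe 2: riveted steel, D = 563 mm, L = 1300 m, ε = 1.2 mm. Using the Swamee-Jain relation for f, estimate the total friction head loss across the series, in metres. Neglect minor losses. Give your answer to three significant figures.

H ≈ 95.0 m

Pipe 1: V = 2.708 m/s, Re = 4.67×10^5, ε/D = 0.00420, f = 0.02916, h_1 = f(L/D)V²/2g = 94.02 m
Pipe 2: V = 0.5865 m/s, Re = 2.17×10^5, ε/D = 0.00213, f = 0.02478, h_2 = f(L/D)V²/2g = 1.003 m
Series → Q common, losses add: H = Σh = 95.02 m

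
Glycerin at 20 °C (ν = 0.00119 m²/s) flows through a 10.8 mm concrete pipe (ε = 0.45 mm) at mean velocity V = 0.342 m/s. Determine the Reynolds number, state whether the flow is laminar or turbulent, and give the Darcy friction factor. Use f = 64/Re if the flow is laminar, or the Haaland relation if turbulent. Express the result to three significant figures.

Re ≈ 3.10; laminar; f = 64/Re ≈ 20.6

Re = VD/ν = 0.3420·0.0108/0.00119 = 3.10
Re < 2300 → laminar → f = 64/Re = 20.62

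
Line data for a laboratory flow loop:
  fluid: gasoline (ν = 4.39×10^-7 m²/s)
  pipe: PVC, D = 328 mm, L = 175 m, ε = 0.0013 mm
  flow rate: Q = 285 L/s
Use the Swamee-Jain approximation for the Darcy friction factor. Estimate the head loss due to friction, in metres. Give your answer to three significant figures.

V = 4Q/(πD²) = 4·0.285/(π·0.328²) = 3.373 m/s
Re = VD/ν = 3.373·0.328/4.39×10^-7 = 2.52×10^6 → turbulent
ε/D = 0.0013/328 = 3.96×10^-6
Swamee-Jain: f = 0.01017
h_f = f(L/D)V²/(2g) = 0.01017·(175/0.328)·3.373²/(2·9.81) = 3.146 m

h_f ≈ 3.15 m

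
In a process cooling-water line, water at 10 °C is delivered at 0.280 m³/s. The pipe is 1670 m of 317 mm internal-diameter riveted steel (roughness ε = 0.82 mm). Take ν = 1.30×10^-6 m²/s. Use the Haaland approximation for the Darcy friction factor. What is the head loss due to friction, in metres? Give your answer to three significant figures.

h_f ≈ 85.6 m

V = 4Q/(πD²) = 4·0.280/(π·0.317²) = 3.548 m/s
Re = VD/ν = 3.548·0.317/1.30×10^-6 = 8.65×10^5 → turbulent
ε/D = 0.82/317 = 0.00259
Haaland: f = 0.02532
h_f = f(L/D)V²/(2g) = 0.02532·(1670/0.317)·3.548²/(2·9.81) = 85.56 m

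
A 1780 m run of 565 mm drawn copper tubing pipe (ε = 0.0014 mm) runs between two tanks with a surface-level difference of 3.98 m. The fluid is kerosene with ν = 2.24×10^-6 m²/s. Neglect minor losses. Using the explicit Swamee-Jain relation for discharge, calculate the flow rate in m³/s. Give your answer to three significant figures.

Q ≈ 0.331 m³/s

Swamee-Jain (Type II): Q = -0.965·√(gD⁵h_f/L)·ln[ε/(3.7D) + √(3.17ν²L/(gD³h_f))]
√(gD⁵h_f/L) = √(9.81·0.565⁵·3.98/1780) = 0.03554
ε/(3.7D) = 6.70×10^-7; √(3.17ν²L/(gD³h_f)) = 6.34×10^-5
Q = -0.965·0.03554·ln(6.408×10^-5) = 0.3311 m³/s
Check: V = 1.32 m/s, Re = 3.33×10^5, f = 0.01413, h_f = 3.96 m ≈ 3.98 m ✓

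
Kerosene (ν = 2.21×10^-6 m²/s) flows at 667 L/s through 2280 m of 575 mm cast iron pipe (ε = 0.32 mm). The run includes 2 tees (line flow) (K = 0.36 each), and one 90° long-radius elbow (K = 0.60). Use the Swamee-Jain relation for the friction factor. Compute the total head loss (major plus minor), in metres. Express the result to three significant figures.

H_L ≈ 24.3 m

V = 4Q/(πD²) = 2.569 m/s; V²/2g = 0.3363 m
Re = 6.68×10^5, ε/D = 5.57×10^-4 → f = 0.01790 (Swamee-Jain)
Major: h_f = f(L/D)·V²/2g = 0.01790·3965·0.3363 = 23.87 m
Minor: ΣK = 1.32; h_m = ΣK·V²/2g = 0.4439 m
Total H_L = 23.87 + 0.4439 = 24.32 m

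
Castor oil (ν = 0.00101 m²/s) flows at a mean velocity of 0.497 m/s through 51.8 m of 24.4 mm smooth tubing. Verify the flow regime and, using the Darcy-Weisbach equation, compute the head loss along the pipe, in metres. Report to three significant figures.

h_f ≈ 142 m

Re = VD/ν = 0.497·0.02440/0.00101 = 12.0 → laminar (Re < 2300)
f = 64/Re = 5.330
h_f = f(L/D)V²/(2g) = 5.330·(51.8/0.02440)·0.497²/(2·9.81) = 142.5 m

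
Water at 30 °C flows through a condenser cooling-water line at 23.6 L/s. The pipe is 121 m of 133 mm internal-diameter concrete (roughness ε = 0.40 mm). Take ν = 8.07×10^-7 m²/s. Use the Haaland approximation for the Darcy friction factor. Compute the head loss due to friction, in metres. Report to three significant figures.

V = 4Q/(πD²) = 4·0.0236/(π·0.133²) = 1.699 m/s
Re = VD/ν = 1.699·0.133/8.07×10^-7 = 2.80×10^5 → turbulent
ε/D = 0.40/133 = 0.00301
Haaland: f = 0.02667
h_f = f(L/D)V²/(2g) = 0.02667·(121/0.133)·1.699²/(2·9.81) = 3.568 m

h_f ≈ 3.57 m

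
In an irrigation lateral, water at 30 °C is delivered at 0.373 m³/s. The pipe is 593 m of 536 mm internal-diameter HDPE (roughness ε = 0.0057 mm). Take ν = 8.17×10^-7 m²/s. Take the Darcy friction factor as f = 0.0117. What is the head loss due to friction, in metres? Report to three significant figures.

h_f ≈ 1.80 m

V = 4Q/(πD²) = 4·0.373/(π·0.536²) = 1.653 m/s
h_f = f(L/D)V²/(2g) = 0.01170·(593/0.536)·1.653²/(2·9.81) = 1.803 m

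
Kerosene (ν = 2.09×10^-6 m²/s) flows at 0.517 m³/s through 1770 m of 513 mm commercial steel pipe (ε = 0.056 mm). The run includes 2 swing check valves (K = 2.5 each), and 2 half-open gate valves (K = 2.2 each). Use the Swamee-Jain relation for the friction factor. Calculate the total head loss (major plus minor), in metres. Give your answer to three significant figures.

V = 4Q/(πD²) = 2.501 m/s; V²/2g = 0.3189 m
Re = 6.14×10^5, ε/D = 1.09×10^-4 → f = 0.01426 (Swamee-Jain)
Major: h_f = f(L/D)·V²/2g = 0.01426·3450·0.3189 = 15.69 m
Minor: ΣK = 9.40; h_m = ΣK·V²/2g = 2.998 m
Total H_L = 15.69 + 2.998 = 18.68 m

H_L ≈ 18.7 m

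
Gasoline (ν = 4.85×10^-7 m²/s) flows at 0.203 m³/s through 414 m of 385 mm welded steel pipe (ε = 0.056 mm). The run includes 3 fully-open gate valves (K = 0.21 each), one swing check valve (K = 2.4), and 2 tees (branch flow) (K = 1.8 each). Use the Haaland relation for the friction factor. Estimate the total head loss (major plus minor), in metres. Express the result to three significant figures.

V = 4Q/(πD²) = 1.744 m/s; V²/2g = 0.1550 m
Re = 1.38×10^6, ε/D = 1.45×10^-4 → f = 0.01369 (Haaland)
Major: h_f = f(L/D)·V²/2g = 0.01369·1075·0.1550 = 2.282 m
Minor: ΣK = 6.63; h_m = ΣK·V²/2g = 1.028 m
Total H_L = 2.282 + 1.028 = 3.309 m

H_L ≈ 3.31 m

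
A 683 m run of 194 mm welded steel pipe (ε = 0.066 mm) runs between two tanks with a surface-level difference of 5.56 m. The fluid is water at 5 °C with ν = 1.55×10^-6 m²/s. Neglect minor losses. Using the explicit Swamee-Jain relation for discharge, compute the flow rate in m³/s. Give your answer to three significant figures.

Swamee-Jain (Type II): Q = -0.965·√(gD⁵h_f/L)·ln[ε/(3.7D) + √(3.17ν²L/(gD³h_f))]
√(gD⁵h_f/L) = √(9.81·0.194⁵·5.56/683) = 0.004685
ε/(3.7D) = 9.19×10^-5; √(3.17ν²L/(gD³h_f)) = 1.14×10^-4
Q = -0.965·0.004685·ln(2.062×10^-4) = 0.03836 m³/s
Check: V = 1.30 m/s, Re = 1.62×10^5, f = 0.01847, h_f = 5.58 m ≈ 5.56 m ✓

Q ≈ 0.0384 m³/s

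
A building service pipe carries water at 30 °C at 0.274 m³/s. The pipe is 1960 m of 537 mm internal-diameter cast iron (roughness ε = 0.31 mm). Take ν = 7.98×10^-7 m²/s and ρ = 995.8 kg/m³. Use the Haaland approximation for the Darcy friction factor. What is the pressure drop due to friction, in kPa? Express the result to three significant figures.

Δp ≈ 47.3 kPa

V = 4Q/(πD²) = 4·0.274/(π·0.537²) = 1.210 m/s
Re = VD/ν = 1.210·0.537/7.98×10^-7 = 8.14×10^5 → turbulent
ε/D = 0.31/537 = 5.77×10^-4
Haaland: f = 0.01777
h_f = f(L/D)V²/(2g) = 0.01777·(1960/0.537)·1.210²/(2·9.81) = 4.838 m
Δp = ρg·h_f = 995.8·9.81·4.838 = 47.26 kPa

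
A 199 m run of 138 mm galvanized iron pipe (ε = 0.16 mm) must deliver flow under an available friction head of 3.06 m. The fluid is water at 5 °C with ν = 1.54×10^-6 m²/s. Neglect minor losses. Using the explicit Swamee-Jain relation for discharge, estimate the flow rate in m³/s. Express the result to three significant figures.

Q ≈ 0.0204 m³/s

Swamee-Jain (Type II): Q = -0.965·√(gD⁵h_f/L)·ln[ε/(3.7D) + √(3.17ν²L/(gD³h_f))]
√(gD⁵h_f/L) = √(9.81·0.138⁵·3.06/199) = 0.002748
ε/(3.7D) = 3.13×10^-4; √(3.17ν²L/(gD³h_f)) = 1.38×10^-4
Q = -0.965·0.002748·ln(4.511×10^-4) = 0.02043 m³/s
Check: V = 1.37 m/s, Re = 1.22×10^5, f = 0.02251, h_f = 3.09 m ≈ 3.06 m ✓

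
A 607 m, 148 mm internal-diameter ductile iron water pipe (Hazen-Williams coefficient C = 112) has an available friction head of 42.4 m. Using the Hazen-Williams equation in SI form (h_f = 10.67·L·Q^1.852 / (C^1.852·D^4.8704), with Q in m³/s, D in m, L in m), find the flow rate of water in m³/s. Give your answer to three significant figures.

Q ≈ 0.0487 m³/s

Rearranging: Q = [h_f·C^1.852·D^4.8704 / (10.67·L)]^(1/1.852)
Q = [42.4·112^1.852·0.148^4.8704 / (10.67·607)]^0.540 = 0.04874 m³/s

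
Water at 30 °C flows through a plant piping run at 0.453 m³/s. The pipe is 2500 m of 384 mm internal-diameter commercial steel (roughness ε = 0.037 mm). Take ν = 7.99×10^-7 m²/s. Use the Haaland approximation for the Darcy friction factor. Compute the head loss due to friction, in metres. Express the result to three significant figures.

h_f ≈ 64.5 m

V = 4Q/(πD²) = 4·0.453/(π·0.384²) = 3.912 m/s
Re = VD/ν = 3.912·0.384/7.99×10^-7 = 1.88×10^6 → turbulent
ε/D = 0.037/384 = 9.64×10^-5
Haaland: f = 0.01271
h_f = f(L/D)V²/(2g) = 0.01271·(2500/0.384)·3.912²/(2·9.81) = 64.54 m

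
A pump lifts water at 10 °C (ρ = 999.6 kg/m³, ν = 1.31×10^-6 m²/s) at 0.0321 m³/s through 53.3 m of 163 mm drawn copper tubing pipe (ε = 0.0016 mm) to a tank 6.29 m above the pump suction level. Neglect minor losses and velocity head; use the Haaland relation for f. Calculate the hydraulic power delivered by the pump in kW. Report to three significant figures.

V = 4Q/(πD²) = 1.538 m/s; Re = 1.91×10^5; ε/D = 9.82×10^-6; f = 0.01569
h_f = f(L/D)V²/2g = 0.6187 m
Total head H = z + h_f = 6.29 + 0.6187 = 6.909 m
P_hyd = ρgQH = 999.6·9.81·0.0321·6.909 = 2.175 kW

P_hyd ≈ 2.17 kW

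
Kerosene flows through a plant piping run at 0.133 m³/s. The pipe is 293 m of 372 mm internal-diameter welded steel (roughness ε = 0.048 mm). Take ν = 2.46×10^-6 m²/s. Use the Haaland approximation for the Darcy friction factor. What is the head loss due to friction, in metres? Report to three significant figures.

h_f ≈ 0.997 m

V = 4Q/(πD²) = 4·0.133/(π·0.372²) = 1.224 m/s
Re = VD/ν = 1.224·0.372/2.46×10^-6 = 1.85×10^5 → turbulent
ε/D = 0.048/372 = 1.29×10^-4
Haaland: f = 0.01659
h_f = f(L/D)V²/(2g) = 0.01659·(293/0.372)·1.224²/(2·9.81) = 0.9971 m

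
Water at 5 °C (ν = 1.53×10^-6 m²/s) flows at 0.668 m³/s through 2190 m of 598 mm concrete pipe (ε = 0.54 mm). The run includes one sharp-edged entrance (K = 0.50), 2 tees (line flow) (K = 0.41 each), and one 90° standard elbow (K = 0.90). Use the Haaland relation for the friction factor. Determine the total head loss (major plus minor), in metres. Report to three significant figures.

H_L ≈ 21.2 m

V = 4Q/(πD²) = 2.378 m/s; V²/2g = 0.2883 m
Re = 9.30×10^5, ε/D = 9.03×10^-4 → f = 0.01950 (Haaland)
Major: h_f = f(L/D)·V²/2g = 0.01950·3662·0.2883 = 20.59 m
Minor: ΣK = 2.22; h_m = ΣK·V²/2g = 0.6401 m
Total H_L = 20.59 + 0.6401 = 21.23 m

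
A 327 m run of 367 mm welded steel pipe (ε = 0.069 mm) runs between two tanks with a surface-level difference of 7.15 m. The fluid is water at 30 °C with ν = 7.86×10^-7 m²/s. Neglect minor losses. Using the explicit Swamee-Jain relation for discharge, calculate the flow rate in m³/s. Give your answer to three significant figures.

Q ≈ 0.352 m³/s

Swamee-Jain (Type II): Q = -0.965·√(gD⁵h_f/L)·ln[ε/(3.7D) + √(3.17ν²L/(gD³h_f))]
√(gD⁵h_f/L) = √(9.81·0.367⁵·7.15/327) = 0.03779
ε/(3.7D) = 5.08×10^-5; √(3.17ν²L/(gD³h_f)) = 1.36×10^-5
Q = -0.965·0.03779·ln(6.440×10^-5) = 0.3519 m³/s
Check: V = 3.33 m/s, Re = 1.55×10^6, f = 0.01431, h_f = 7.19 m ≈ 7.15 m ✓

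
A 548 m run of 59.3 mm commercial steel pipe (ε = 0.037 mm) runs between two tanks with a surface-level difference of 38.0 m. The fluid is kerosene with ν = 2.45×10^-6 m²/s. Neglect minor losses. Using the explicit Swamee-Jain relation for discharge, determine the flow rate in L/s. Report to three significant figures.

Swamee-Jain (Type II): Q = -0.965·√(gD⁵h_f/L)·ln[ε/(3.7D) + √(3.17ν²L/(gD³h_f))]
√(gD⁵h_f/L) = √(9.81·0.0593⁵·38.0/548) = 7.063×10^-4
ε/(3.7D) = 1.69×10^-4; √(3.17ν²L/(gD³h_f)) = 3.66×10^-4
Q = -0.965·7.063×10^-4·ln(5.349×10^-4) = 0.005134 m³/s
Check: V = 1.86 m/s, Re = 4.50×10^4, f = 0.02343, h_f = 38.1 m ≈ 38.0 m ✓

Q ≈ 5.13 L/s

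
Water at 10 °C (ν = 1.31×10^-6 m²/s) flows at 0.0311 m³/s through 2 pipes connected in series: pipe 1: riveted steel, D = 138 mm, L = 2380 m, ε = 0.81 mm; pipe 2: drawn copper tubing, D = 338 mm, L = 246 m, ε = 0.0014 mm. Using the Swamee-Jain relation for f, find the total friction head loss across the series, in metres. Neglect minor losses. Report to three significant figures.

H ≈ 123 m

Pipe 1: V = 2.079 m/s, Re = 2.19×10^5, ε/D = 0.00587, f = 0.03245, h_1 = f(L/D)V²/2g = 123.3 m
Pipe 2: V = 0.3466 m/s, Re = 8.94×10^4, ε/D = 4.14×10^-6, f = 0.01831, h_2 = f(L/D)V²/2g = 0.08160 m
Series → Q common, losses add: H = Σh = 123.4 m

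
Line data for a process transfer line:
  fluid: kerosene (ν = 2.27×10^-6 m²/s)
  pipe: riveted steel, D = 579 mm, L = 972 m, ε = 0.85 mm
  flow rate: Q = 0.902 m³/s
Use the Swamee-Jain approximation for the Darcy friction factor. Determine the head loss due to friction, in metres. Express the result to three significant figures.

h_f ≈ 22.1 m

V = 4Q/(πD²) = 4·0.902/(π·0.579²) = 3.426 m/s
Re = VD/ν = 3.426·0.579/2.27×10^-6 = 8.74×10^5 → turbulent
ε/D = 0.85/579 = 0.00147
Swamee-Jain: f = 0.02196
h_f = f(L/D)V²/(2g) = 0.02196·(972/0.579)·3.426²/(2·9.81) = 22.05 m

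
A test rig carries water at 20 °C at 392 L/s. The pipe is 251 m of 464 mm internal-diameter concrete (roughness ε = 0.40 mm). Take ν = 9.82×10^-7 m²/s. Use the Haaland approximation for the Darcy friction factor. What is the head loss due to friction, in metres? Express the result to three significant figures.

h_f ≈ 2.85 m

V = 4Q/(πD²) = 4·0.392/(π·0.464²) = 2.318 m/s
Re = VD/ν = 2.318·0.464/9.82×10^-7 = 1.10×10^6 → turbulent
ε/D = 0.40/464 = 8.62×10^-4
Haaland: f = 0.01925
h_f = f(L/D)V²/(2g) = 0.01925·(251/0.464)·2.318²/(2·9.81) = 2.853 m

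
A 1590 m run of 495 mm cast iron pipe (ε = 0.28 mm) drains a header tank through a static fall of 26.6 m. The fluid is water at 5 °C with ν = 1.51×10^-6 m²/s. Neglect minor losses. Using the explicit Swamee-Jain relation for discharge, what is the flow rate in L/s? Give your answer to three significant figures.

Q ≈ 584 L/s

Swamee-Jain (Type II): Q = -0.965·√(gD⁵h_f/L)·ln[ε/(3.7D) + √(3.17ν²L/(gD³h_f))]
√(gD⁵h_f/L) = √(9.81·0.495⁵·26.6/1590) = 0.06984
ε/(3.7D) = 1.53×10^-4; √(3.17ν²L/(gD³h_f)) = 1.91×10^-5
Q = -0.965·0.06984·ln(1.719×10^-4) = 0.5842 m³/s
Check: V = 3.04 m/s, Re = 9.95×10^5, f = 0.01773, h_f = 26.8 m ≈ 26.6 m ✓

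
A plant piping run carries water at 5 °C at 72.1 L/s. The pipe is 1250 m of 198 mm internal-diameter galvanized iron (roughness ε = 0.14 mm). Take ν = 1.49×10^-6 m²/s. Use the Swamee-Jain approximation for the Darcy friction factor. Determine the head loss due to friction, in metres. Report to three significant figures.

h_f ≈ 34.2 m

V = 4Q/(πD²) = 4·0.0721/(π·0.198²) = 2.342 m/s
Re = VD/ν = 2.342·0.198/1.49×10^-6 = 3.11×10^5 → turbulent
ε/D = 0.14/198 = 7.07×10^-4
Swamee-Jain: f = 0.01939
h_f = f(L/D)V²/(2g) = 0.01939·(1250/0.198)·2.342²/(2·9.81) = 34.20 m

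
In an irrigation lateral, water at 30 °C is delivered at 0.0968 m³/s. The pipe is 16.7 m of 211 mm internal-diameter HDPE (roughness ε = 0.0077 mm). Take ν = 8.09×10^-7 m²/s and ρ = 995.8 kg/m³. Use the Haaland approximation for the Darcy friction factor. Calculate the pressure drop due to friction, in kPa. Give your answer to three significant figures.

Δp ≈ 3.87 kPa

V = 4Q/(πD²) = 4·0.0968/(π·0.211²) = 2.768 m/s
Re = VD/ν = 2.768·0.211/8.09×10^-7 = 7.22×10^5 → turbulent
ε/D = 0.0077/211 = 3.65×10^-5
Haaland: f = 0.01281
h_f = f(L/D)V²/(2g) = 0.01281·(16.7/0.211)·2.768²/(2·9.81) = 0.3960 m
Δp = ρg·h_f = 995.8·9.81·0.3960 = 3.868 kPa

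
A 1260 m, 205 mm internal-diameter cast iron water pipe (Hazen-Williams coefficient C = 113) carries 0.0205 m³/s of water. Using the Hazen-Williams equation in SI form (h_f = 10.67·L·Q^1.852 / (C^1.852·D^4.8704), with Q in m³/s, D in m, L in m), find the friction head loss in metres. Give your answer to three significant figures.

h_f = 10.67·1260·0.0205^1.852 / (113^1.852·0.205^4.8704) = 3.562 m

h_f ≈ 3.56 m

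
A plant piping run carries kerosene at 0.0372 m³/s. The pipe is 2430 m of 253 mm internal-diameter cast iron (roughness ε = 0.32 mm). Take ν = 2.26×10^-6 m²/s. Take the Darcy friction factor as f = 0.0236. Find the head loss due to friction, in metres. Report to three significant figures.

h_f ≈ 6.33 m

V = 4Q/(πD²) = 4·0.0372/(π·0.253²) = 0.7400 m/s
h_f = f(L/D)V²/(2g) = 0.02360·(2430/0.253)·0.7400²/(2·9.81) = 6.326 m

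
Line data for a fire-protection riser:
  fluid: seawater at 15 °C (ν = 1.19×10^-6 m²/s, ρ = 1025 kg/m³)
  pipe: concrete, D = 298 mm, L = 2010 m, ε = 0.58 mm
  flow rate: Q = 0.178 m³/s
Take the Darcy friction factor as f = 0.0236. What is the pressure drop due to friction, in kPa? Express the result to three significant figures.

V = 4Q/(πD²) = 4·0.178/(π·0.298²) = 2.552 m/s
h_f = f(L/D)V²/(2g) = 0.02360·(2010/0.298)·2.552²/(2·9.81) = 52.84 m
Δp = ρg·h_f = 1025·9.81·52.84 = 531.4 kPa

Δp ≈ 531 kPa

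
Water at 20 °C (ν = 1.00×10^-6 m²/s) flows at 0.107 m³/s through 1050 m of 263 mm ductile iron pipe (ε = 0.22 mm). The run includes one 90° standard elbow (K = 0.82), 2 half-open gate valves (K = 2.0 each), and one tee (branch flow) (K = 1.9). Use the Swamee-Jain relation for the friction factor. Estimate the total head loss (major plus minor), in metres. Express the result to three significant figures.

H_L ≈ 16.8 m

V = 4Q/(πD²) = 1.970 m/s; V²/2g = 0.1977 m
Re = 5.18×10^5, ε/D = 8.37×10^-4 → f = 0.01958 (Swamee-Jain)
Major: h_f = f(L/D)·V²/2g = 0.01958·3992·0.1977 = 15.46 m
Minor: ΣK = 6.72; h_m = ΣK·V²/2g = 1.329 m
Total H_L = 15.46 + 1.329 = 16.79 m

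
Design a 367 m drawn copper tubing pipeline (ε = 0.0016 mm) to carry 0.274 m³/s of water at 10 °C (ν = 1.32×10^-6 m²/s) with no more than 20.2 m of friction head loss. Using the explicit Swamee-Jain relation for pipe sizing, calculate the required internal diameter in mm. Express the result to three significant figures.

D ≈ 269 mm

Swamee-Jain (Type III): D = 0.66·[ε^1.25·(LQ²/(gh_f))^4.75 + ν·Q^9.4·(L/(gh_f))^5.2]^0.04
LQ²/(gh_f) = 0.1390; L/(gh_f) = 1.852
Term 1 = ε^1.25·(…)^4.75 = 4.84×10^-12; Term 2 = ν·Q^9.4·(…)^5.2 = 1.69×10^-10
D = 0.66·(4.84×10^-12 + 1.69×10^-10)^0.04 = 0.2686 m = 269 mm
Check: V = 4.84 m/s, Re = 9.84×10^5, f = 0.01179, h_f = 19.2 m ≈ 20.2 m ✓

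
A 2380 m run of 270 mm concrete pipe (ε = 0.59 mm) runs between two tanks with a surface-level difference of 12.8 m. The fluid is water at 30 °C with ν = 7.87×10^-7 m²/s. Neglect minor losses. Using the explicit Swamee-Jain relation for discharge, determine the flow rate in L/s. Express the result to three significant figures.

Swamee-Jain (Type II): Q = -0.965·√(gD⁵h_f/L)·ln[ε/(3.7D) + √(3.17ν²L/(gD³h_f))]
√(gD⁵h_f/L) = √(9.81·0.270⁵·12.8/2380) = 0.008701
ε/(3.7D) = 5.91×10^-4; √(3.17ν²L/(gD³h_f)) = 4.35×10^-5
Q = -0.965·0.008701·ln(6.341×10^-4) = 0.06182 m³/s
Check: V = 1.08 m/s, Re = 3.70×10^5, f = 0.02458, h_f = 12.9 m ≈ 12.8 m ✓

Q ≈ 61.8 L/s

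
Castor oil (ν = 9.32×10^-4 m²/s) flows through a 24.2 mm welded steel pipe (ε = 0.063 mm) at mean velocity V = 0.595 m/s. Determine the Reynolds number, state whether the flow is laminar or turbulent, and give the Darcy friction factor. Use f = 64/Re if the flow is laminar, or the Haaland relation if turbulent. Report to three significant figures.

Re ≈ 15.4; laminar; f = 64/Re ≈ 4.14

Re = VD/ν = 0.5950·0.0242/9.32×10^-4 = 15.4
Re < 2300 → laminar → f = 64/Re = 4.143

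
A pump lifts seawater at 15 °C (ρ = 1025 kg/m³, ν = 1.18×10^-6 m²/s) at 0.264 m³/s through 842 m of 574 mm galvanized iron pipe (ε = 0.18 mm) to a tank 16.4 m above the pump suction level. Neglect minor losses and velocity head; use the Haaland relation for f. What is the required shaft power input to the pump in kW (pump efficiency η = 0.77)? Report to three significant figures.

V = 4Q/(πD²) = 1.020 m/s; Re = 4.96×10^5; ε/D = 3.14×10^-4; f = 0.01627
h_f = f(L/D)V²/2g = 1.266 m
Total head H = z + h_f = 16.4 + 1.266 = 17.67 m
P_hyd = ρgQH = 1025·9.81·0.264·17.67 = 46.90 kW
P_shaft = P_hyd/η = 46.90/0.77 = 60.90 kW

P_shaft ≈ 60.9 kW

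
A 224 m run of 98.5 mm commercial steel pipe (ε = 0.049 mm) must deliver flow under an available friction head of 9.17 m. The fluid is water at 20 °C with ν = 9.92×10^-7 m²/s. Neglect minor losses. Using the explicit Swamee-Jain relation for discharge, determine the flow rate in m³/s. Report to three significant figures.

Q ≈ 0.0156 m³/s

Swamee-Jain (Type II): Q = -0.965·√(gD⁵h_f/L)·ln[ε/(3.7D) + √(3.17ν²L/(gD³h_f))]
√(gD⁵h_f/L) = √(9.81·0.0985⁵·9.17/224) = 0.001930
ε/(3.7D) = 1.34×10^-4; √(3.17ν²L/(gD³h_f)) = 9.02×10^-5
Q = -0.965·0.001930·ln(2.246×10^-4) = 0.01564 m³/s
Check: V = 2.05 m/s, Re = 2.04×10^5, f = 0.01889, h_f = 9.23 m ≈ 9.17 m ✓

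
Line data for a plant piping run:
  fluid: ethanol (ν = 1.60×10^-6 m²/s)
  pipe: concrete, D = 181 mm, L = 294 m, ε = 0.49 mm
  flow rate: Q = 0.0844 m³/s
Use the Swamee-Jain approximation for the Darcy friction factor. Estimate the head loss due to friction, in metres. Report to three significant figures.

V = 4Q/(πD²) = 4·0.0844/(π·0.181²) = 3.280 m/s
Re = VD/ν = 3.280·0.181/1.60×10^-6 = 3.71×10^5 → turbulent
ε/D = 0.49/181 = 0.00271
Swamee-Jain: f = 0.02595
h_f = f(L/D)V²/(2g) = 0.02595·(294/0.181)·3.280²/(2·9.81) = 23.12 m

h_f ≈ 23.1 m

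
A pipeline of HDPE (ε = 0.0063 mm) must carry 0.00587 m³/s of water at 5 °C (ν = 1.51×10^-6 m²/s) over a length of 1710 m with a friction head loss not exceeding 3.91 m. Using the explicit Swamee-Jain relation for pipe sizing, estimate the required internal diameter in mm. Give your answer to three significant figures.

Swamee-Jain (Type III): D = 0.66·[ε^1.25·(LQ²/(gh_f))^4.75 + ν·Q^9.4·(L/(gh_f))^5.2]^0.04
LQ²/(gh_f) = 0.001536; L/(gh_f) = 44.58
Term 1 = ε^1.25·(…)^4.75 = 1.36×10^-20; Term 2 = ν·Q^9.4·(…)^5.2 = 6.02×10^-19
D = 0.66·(1.36×10^-20 + 6.02×10^-19)^0.04 = 0.1233 m = 123 mm
Check: V = 0.491 m/s, Re = 4.01×10^4, f = 0.02201, h_f = 3.75 m ≈ 3.91 m ✓

D ≈ 123 mm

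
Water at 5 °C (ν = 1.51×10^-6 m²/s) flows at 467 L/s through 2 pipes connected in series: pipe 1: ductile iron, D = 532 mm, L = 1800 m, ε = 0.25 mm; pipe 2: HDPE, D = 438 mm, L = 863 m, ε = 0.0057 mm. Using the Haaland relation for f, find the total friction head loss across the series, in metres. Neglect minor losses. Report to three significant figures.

H ≈ 24.6 m

Pipe 1: V = 2.101 m/s, Re = 7.40×10^5, ε/D = 4.70×10^-4, f = 0.01711, h_1 = f(L/D)V²/2g = 13.03 m
Pipe 2: V = 3.099 m/s, Re = 8.99×10^5, ε/D = 1.30×10^-5, f = 0.01202, h_2 = f(L/D)V²/2g = 11.59 m
Series → Q common, losses add: H = Σh = 24.62 m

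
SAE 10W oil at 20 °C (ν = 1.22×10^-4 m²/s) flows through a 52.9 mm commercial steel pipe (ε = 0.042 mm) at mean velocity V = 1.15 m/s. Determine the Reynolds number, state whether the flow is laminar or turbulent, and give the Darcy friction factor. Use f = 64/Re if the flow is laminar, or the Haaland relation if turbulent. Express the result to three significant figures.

Re = VD/ν = 1.150·0.0529/1.22×10^-4 = 499
Re < 2300 → laminar → f = 64/Re = 0.1283

Re ≈ 499; laminar; f = 64/Re ≈ 0.128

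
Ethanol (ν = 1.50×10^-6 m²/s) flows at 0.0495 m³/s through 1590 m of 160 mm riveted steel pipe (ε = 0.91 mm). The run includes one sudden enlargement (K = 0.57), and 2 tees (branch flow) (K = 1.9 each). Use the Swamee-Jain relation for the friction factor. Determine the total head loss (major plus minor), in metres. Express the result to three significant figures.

V = 4Q/(πD²) = 2.462 m/s; V²/2g = 0.3089 m
Re = 2.63×10^5, ε/D = 0.00569 → f = 0.03206 (Swamee-Jain)
Major: h_f = f(L/D)·V²/2g = 0.03206·9938·0.3089 = 98.43 m
Minor: ΣK = 4.37; h_m = ΣK·V²/2g = 1.350 m
Total H_L = 98.43 + 1.350 = 99.78 m

H_L ≈ 99.8 m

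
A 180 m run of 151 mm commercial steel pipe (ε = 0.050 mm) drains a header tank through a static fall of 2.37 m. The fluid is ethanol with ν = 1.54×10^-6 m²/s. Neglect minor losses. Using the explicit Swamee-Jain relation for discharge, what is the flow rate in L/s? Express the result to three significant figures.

Q ≈ 25.9 L/s

Swamee-Jain (Type II): Q = -0.965·√(gD⁵h_f/L)·ln[ε/(3.7D) + √(3.17ν²L/(gD³h_f))]
√(gD⁵h_f/L) = √(9.81·0.151⁵·2.37/180) = 0.003184
ε/(3.7D) = 8.95×10^-5; √(3.17ν²L/(gD³h_f)) = 1.30×10^-4
Q = -0.965·0.003184·ln(2.195×10^-4) = 0.02589 m³/s
Check: V = 1.45 m/s, Re = 1.42×10^5, f = 0.01873, h_f = 2.38 m ≈ 2.37 m ✓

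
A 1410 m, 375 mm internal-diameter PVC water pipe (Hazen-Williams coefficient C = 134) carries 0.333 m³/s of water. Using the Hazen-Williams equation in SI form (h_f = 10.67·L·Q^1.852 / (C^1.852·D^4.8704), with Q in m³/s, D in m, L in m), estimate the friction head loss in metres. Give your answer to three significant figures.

h_f = 10.67·1410·0.333^1.852 / (134^1.852·0.375^4.8704) = 26.80 m

h_f ≈ 26.8 m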